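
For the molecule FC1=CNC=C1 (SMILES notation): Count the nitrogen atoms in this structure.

1

Scan the SMILES for N atoms (remember two-letter symbols like Cl and Br are single atoms).
Nitrogen count: 1.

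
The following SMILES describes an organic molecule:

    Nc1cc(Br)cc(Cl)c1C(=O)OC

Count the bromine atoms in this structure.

1

Scan the SMILES for Br atoms (remember two-letter symbols like Cl and Br are single atoms).
Bromine count: 1.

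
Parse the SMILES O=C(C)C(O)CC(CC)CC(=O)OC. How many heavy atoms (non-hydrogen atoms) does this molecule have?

Every atom symbol written in the SMILES (organic subset) is one heavy atom; implicit H are not written.
Heavy atoms by element → C:10, O:4.
Total: 14.

14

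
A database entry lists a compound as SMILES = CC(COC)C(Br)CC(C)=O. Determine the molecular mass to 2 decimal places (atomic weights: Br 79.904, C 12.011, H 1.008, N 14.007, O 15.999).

First, the molecular formula is C8H15BrO2 (counting implicit H from valence).
  Br: 1 × 79.904 = 79.904
  C: 8 × 12.011 = 96.088
  H: 15 × 1.008 = 15.120
  O: 2 × 15.999 = 31.998
Sum: 1×79.904 + 8×12.011 + 15×1.008 + 2×15.999 = 223.110 → 223.11 g/mol.

223.11 g/mol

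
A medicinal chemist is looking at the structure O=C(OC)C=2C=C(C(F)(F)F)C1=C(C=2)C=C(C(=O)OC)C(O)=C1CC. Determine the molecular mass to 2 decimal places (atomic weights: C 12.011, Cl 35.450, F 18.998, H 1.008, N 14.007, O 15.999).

356.30 g/mol

First, the molecular formula is C17H15F3O5 (counting implicit H from valence).
  C: 17 × 12.011 = 204.187
  F: 3 × 18.998 = 56.994
  H: 15 × 1.008 = 15.120
  O: 5 × 15.999 = 79.995
Sum: 17×12.011 + 3×18.998 + 15×1.008 + 5×15.999 = 356.296 → 356.30 g/mol.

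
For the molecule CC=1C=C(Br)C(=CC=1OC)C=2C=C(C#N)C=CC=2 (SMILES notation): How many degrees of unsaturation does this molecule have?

Degree of unsaturation = (number of rings) + (number of π bonds).
Ring closures in the SMILES: 2.
π bonds: 6 double bonds (each 1 DoU), 1 triple bond (each 2 DoU) → 8 DoU from unsaturation.
Total DoU = 2 + 8 = 10.

10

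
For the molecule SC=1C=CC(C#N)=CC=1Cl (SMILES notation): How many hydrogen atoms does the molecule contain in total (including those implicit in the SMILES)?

Walk through each heavy atom and fill implicit hydrogens from standard valence (C 4, N 3, O 2, S 2, halogen 1):
  atom 1: S, bond orders sum to 1 (valence 2) → 1 H
  atom 2: C, bond orders sum to 4 (valence 4) → 0 H
  atom 3: C, bond orders sum to 3 (valence 4) → 1 H
  atom 4: C, bond orders sum to 3 (valence 4) → 1 H
  atom 5: C, bond orders sum to 4 (valence 4) → 0 H
  atom 6: C, bond orders sum to 4 (valence 4) → 0 H
  atom 7: N, bond orders sum to 3 (valence 3) → 0 H
  atom 8: C, bond orders sum to 3 (valence 4) → 1 H
  atom 9: C, bond orders sum to 4 (valence 4) → 0 H
  atom 10: Cl (halogen, monovalent) → 0 H
Total hydrogens: 4.

4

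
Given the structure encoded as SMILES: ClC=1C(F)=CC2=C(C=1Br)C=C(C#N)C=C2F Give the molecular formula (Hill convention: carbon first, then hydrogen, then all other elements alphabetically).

C11H3BrClF2N

Walk through each heavy atom and fill implicit hydrogens from standard valence (C 4, N 3, O 2, S 2, halogen 1):
  atom 1: Cl (halogen, monovalent) → 0 H
  atom 2: C, bond orders sum to 4 (valence 4) → 0 H
  atom 3: C, bond orders sum to 4 (valence 4) → 0 H
  atom 4: F (halogen, monovalent) → 0 H
  atom 5: C, bond orders sum to 3 (valence 4) → 1 H
  atom 6: C, bond orders sum to 4 (valence 4) → 0 H
  atom 7: C, bond orders sum to 4 (valence 4) → 0 H
  atom 8: C, bond orders sum to 4 (valence 4) → 0 H
  atom 9: Br (halogen, monovalent) → 0 H
  atom 10: C, bond orders sum to 3 (valence 4) → 1 H
  atom 11: C, bond orders sum to 4 (valence 4) → 0 H
  atom 12: C, bond orders sum to 4 (valence 4) → 0 H
  atom 13: N, bond orders sum to 3 (valence 3) → 0 H
  atom 14: C, bond orders sum to 3 (valence 4) → 1 H
  atom 15: C, bond orders sum to 4 (valence 4) → 0 H
  atom 16: F (halogen, monovalent) → 0 H
Totals → C:11, H:3, Br:1, Cl:1, F:2, N:1.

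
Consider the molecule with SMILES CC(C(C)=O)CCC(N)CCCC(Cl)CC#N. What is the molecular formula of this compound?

Walk through each heavy atom and fill implicit hydrogens from standard valence (C 4, N 3, O 2, S 2, halogen 1):
  atom 1: C, bond orders sum to 1 (valence 4) → 3 H
  atom 2: C, bond orders sum to 3 (valence 4) → 1 H
  atom 3: C, bond orders sum to 4 (valence 4) → 0 H
  atom 4: C, bond orders sum to 1 (valence 4) → 3 H
  atom 5: O, bond orders sum to 2 (valence 2) → 0 H
  atom 6: C, bond orders sum to 2 (valence 4) → 2 H
  atom 7: C, bond orders sum to 2 (valence 4) → 2 H
  atom 8: C, bond orders sum to 3 (valence 4) → 1 H
  atom 9: N, bond orders sum to 1 (valence 3) → 2 H
  atom 10: C, bond orders sum to 2 (valence 4) → 2 H
  atom 11: C, bond orders sum to 2 (valence 4) → 2 H
  atom 12: C, bond orders sum to 2 (valence 4) → 2 H
  atom 13: C, bond orders sum to 3 (valence 4) → 1 H
  atom 14: Cl (halogen, monovalent) → 0 H
  atom 15: C, bond orders sum to 2 (valence 4) → 2 H
  atom 16: C, bond orders sum to 4 (valence 4) → 0 H
  atom 17: N, bond orders sum to 3 (valence 3) → 0 H
Totals → C:13, H:23, Cl:1, N:2, O:1.
In Hill order: C13H23ClN2O.

C13H23ClN2O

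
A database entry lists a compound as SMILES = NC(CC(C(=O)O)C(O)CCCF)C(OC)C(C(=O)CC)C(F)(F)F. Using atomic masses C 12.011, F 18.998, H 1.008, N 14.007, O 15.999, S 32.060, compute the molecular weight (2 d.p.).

375.36 g/mol

First, the molecular formula is C15H25F4NO5 (counting implicit H from valence).
  C: 15 × 12.011 = 180.165
  F: 4 × 18.998 = 75.992
  H: 25 × 1.008 = 25.200
  N: 1 × 14.007 = 14.007
  O: 5 × 15.999 = 79.995
Sum: 15×12.011 + 4×18.998 + 25×1.008 + 1×14.007 + 5×15.999 = 375.359 → 375.36 g/mol.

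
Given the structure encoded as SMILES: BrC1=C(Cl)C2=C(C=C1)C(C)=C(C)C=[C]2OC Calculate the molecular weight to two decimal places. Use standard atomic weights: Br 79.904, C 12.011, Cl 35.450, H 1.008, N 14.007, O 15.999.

299.59 g/mol

First, the molecular formula is C13H12BrClO (counting implicit H from valence).
  Br: 1 × 79.904 = 79.904
  C: 13 × 12.011 = 156.143
  Cl: 1 × 35.450 = 35.450
  H: 12 × 1.008 = 12.096
  O: 1 × 15.999 = 15.999
Sum: 1×79.904 + 13×12.011 + 1×35.450 + 12×1.008 + 1×15.999 = 299.592 → 299.59 g/mol.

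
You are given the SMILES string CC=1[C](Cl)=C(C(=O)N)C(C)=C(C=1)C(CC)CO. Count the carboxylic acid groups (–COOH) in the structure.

0

Scan the SMILES for the carboxylic acid motif — none present.
Groups that are present: 1 amide, 1 hydroxyl.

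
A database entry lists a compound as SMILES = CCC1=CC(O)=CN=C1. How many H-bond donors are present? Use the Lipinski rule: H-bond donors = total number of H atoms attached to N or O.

Donors: find every N or O and count the H atoms it carries.
  atom 6 (O): bond orders sum to 1 → 1 H
  atom 8 (N): bond orders sum to 3 → 0 H
Lipinski HBD = 1.

1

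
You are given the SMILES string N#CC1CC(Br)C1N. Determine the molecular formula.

Walk through each heavy atom and fill implicit hydrogens from standard valence (C 4, N 3, O 2, S 2, halogen 1):
  atom 1: N, bond orders sum to 3 (valence 3) → 0 H
  atom 2: C, bond orders sum to 4 (valence 4) → 0 H
  atom 3: C, bond orders sum to 3 (valence 4) → 1 H
  atom 4: C, bond orders sum to 2 (valence 4) → 2 H
  atom 5: C, bond orders sum to 3 (valence 4) → 1 H
  atom 6: Br (halogen, monovalent) → 0 H
  atom 7: C, bond orders sum to 3 (valence 4) → 1 H
  atom 8: N, bond orders sum to 1 (valence 3) → 2 H
Totals → C:5, H:7, Br:1, N:2.

C5H7BrN2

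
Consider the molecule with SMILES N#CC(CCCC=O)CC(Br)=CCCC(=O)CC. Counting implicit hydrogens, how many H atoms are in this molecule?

20

Walk through each heavy atom and fill implicit hydrogens from standard valence (C 4, N 3, O 2, S 2, halogen 1):
  atom 1: N, bond orders sum to 3 (valence 3) → 0 H
  atom 2: C, bond orders sum to 4 (valence 4) → 0 H
  atom 3: C, bond orders sum to 3 (valence 4) → 1 H
  atom 4: C, bond orders sum to 2 (valence 4) → 2 H
  atom 5: C, bond orders sum to 2 (valence 4) → 2 H
  atom 6: C, bond orders sum to 2 (valence 4) → 2 H
  atom 7: C, bond orders sum to 3 (valence 4) → 1 H
  atom 8: O, bond orders sum to 2 (valence 2) → 0 H
  atom 9: C, bond orders sum to 2 (valence 4) → 2 H
  atom 10: C, bond orders sum to 4 (valence 4) → 0 H
  atom 11: Br (halogen, monovalent) → 0 H
  atom 12: C, bond orders sum to 3 (valence 4) → 1 H
  atom 13: C, bond orders sum to 2 (valence 4) → 2 H
  atom 14: C, bond orders sum to 2 (valence 4) → 2 H
  atom 15: C, bond orders sum to 4 (valence 4) → 0 H
  atom 16: O, bond orders sum to 2 (valence 2) → 0 H
  atom 17: C, bond orders sum to 2 (valence 4) → 2 H
  atom 18: C, bond orders sum to 1 (valence 4) → 3 H
Total hydrogens: 20.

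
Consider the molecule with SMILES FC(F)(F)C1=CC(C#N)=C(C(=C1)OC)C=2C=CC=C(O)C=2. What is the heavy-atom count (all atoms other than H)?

21

Every atom symbol written in the SMILES (organic subset) is one heavy atom; implicit H are not written.
Heavy atoms by element → C:15, F:3, N:1, O:2.
Total: 21.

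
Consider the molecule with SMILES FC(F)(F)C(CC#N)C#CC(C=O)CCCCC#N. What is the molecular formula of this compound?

C13H13F3N2O

Walk through each heavy atom and fill implicit hydrogens from standard valence (C 4, N 3, O 2, S 2, halogen 1):
  atom 1: F (halogen, monovalent) → 0 H
  atom 2: C, bond orders sum to 4 (valence 4) → 0 H
  atom 3: F (halogen, monovalent) → 0 H
  atom 4: F (halogen, monovalent) → 0 H
  atom 5: C, bond orders sum to 3 (valence 4) → 1 H
  atom 6: C, bond orders sum to 2 (valence 4) → 2 H
  atom 7: C, bond orders sum to 4 (valence 4) → 0 H
  atom 8: N, bond orders sum to 3 (valence 3) → 0 H
  atom 9: C, bond orders sum to 4 (valence 4) → 0 H
  atom 10: C, bond orders sum to 4 (valence 4) → 0 H
  atom 11: C, bond orders sum to 3 (valence 4) → 1 H
  atom 12: C, bond orders sum to 3 (valence 4) → 1 H
  atom 13: O, bond orders sum to 2 (valence 2) → 0 H
  atom 14: C, bond orders sum to 2 (valence 4) → 2 H
  atom 15: C, bond orders sum to 2 (valence 4) → 2 H
  atom 16: C, bond orders sum to 2 (valence 4) → 2 H
  atom 17: C, bond orders sum to 2 (valence 4) → 2 H
  atom 18: C, bond orders sum to 4 (valence 4) → 0 H
  atom 19: N, bond orders sum to 3 (valence 3) → 0 H
Totals → C:13, H:13, F:3, N:2, O:1.
In Hill order: C13H13F3N2O.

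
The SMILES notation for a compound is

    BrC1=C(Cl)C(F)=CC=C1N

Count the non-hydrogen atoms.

Every atom symbol written in the SMILES (organic subset) is one heavy atom; implicit H are not written.
Heavy atoms by element → Br:1, C:6, Cl:1, F:1, N:1.
Total: 10.

10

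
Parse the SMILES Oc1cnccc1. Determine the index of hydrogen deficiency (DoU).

4

Molecular formula: C5H5NO.
DoU = (2C + 2 + N − H − X) / 2, where X is the halogen count and O/S are ignored.
    = (2·5 + 2 + 1 − 5 − 0) / 2 = 8 / 2 = 4.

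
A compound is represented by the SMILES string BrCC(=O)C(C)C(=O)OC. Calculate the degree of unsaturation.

2

Degree of unsaturation = (number of rings) + (number of π bonds).
Ring closures in the SMILES: 0.
π bonds: 2 double bonds (each 1 DoU) → 2 DoU from unsaturation.
Total DoU = 0 + 2 = 2.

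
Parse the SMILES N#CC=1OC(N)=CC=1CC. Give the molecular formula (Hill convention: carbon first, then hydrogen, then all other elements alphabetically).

Walk through each heavy atom and fill implicit hydrogens from standard valence (C 4, N 3, O 2, S 2, halogen 1):
  atom 1: N, bond orders sum to 3 (valence 3) → 0 H
  atom 2: C, bond orders sum to 4 (valence 4) → 0 H
  atom 3: C, bond orders sum to 4 (valence 4) → 0 H
  atom 4: O, bond orders sum to 2 (valence 2) → 0 H
  atom 5: C, bond orders sum to 4 (valence 4) → 0 H
  atom 6: N, bond orders sum to 1 (valence 3) → 2 H
  atom 7: C, bond orders sum to 3 (valence 4) → 1 H
  atom 8: C, bond orders sum to 4 (valence 4) → 0 H
  atom 9: C, bond orders sum to 2 (valence 4) → 2 H
  atom 10: C, bond orders sum to 1 (valence 4) → 3 H
Totals → C:7, H:8, N:2, O:1.
In Hill order: C7H8N2O.

C7H8N2O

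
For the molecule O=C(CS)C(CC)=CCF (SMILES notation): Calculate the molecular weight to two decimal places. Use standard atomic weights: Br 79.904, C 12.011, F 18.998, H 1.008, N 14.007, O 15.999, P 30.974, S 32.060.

162.22 g/mol

First, the molecular formula is C7H11FOS (counting implicit H from valence).
  C: 7 × 12.011 = 84.077
  F: 1 × 18.998 = 18.998
  H: 11 × 1.008 = 11.088
  O: 1 × 15.999 = 15.999
  S: 1 × 32.060 = 32.060
Sum: 7×12.011 + 1×18.998 + 11×1.008 + 1×15.999 + 1×32.060 = 162.222 → 162.22 g/mol.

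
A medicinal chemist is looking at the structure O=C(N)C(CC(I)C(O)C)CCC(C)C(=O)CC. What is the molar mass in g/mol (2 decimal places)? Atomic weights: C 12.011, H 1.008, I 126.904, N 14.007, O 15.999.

369.24 g/mol

First, the molecular formula is C13H24INO3 (counting implicit H from valence).
  C: 13 × 12.011 = 156.143
  H: 24 × 1.008 = 24.192
  I: 1 × 126.904 = 126.904
  N: 1 × 14.007 = 14.007
  O: 3 × 15.999 = 47.997
Sum: 13×12.011 + 24×1.008 + 1×126.904 + 1×14.007 + 3×15.999 = 369.243 → 369.24 g/mol.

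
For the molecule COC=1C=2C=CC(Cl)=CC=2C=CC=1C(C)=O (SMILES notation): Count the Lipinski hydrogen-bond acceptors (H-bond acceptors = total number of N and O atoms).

N atoms: 0; O atoms: 2.
Lipinski HBA = 0 + 2 = 2.

2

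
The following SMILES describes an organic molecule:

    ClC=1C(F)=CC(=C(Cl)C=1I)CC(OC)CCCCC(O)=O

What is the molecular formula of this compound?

C14H16Cl2FIO3

Walk through each heavy atom and fill implicit hydrogens from standard valence (C 4, N 3, O 2, S 2, halogen 1):
  atom 1: Cl (halogen, monovalent) → 0 H
  atom 2: C, bond orders sum to 4 (valence 4) → 0 H
  atom 3: C, bond orders sum to 4 (valence 4) → 0 H
  atom 4: F (halogen, monovalent) → 0 H
  atom 5: C, bond orders sum to 3 (valence 4) → 1 H
  atom 6: C, bond orders sum to 4 (valence 4) → 0 H
  atom 7: C, bond orders sum to 4 (valence 4) → 0 H
  atom 8: Cl (halogen, monovalent) → 0 H
  atom 9: C, bond orders sum to 4 (valence 4) → 0 H
  atom 10: I (halogen, monovalent) → 0 H
  atom 11: C, bond orders sum to 2 (valence 4) → 2 H
  atom 12: C, bond orders sum to 3 (valence 4) → 1 H
  atom 13: O, bond orders sum to 2 (valence 2) → 0 H
  atom 14: C, bond orders sum to 1 (valence 4) → 3 H
  atom 15: C, bond orders sum to 2 (valence 4) → 2 H
  atom 16: C, bond orders sum to 2 (valence 4) → 2 H
  atom 17: C, bond orders sum to 2 (valence 4) → 2 H
  atom 18: C, bond orders sum to 2 (valence 4) → 2 H
  atom 19: C, bond orders sum to 4 (valence 4) → 0 H
  atom 20: O, bond orders sum to 1 (valence 2) → 1 H
  atom 21: O, bond orders sum to 2 (valence 2) → 0 H
Totals → C:14, H:16, Cl:2, F:1, I:1, O:3.
In Hill order: C14H16Cl2FIO3.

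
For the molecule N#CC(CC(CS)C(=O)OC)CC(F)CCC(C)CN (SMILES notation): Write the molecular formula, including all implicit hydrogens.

C14H25FN2O2S

Walk through each heavy atom and fill implicit hydrogens from standard valence (C 4, N 3, O 2, S 2, halogen 1):
  atom 1: N, bond orders sum to 3 (valence 3) → 0 H
  atom 2: C, bond orders sum to 4 (valence 4) → 0 H
  atom 3: C, bond orders sum to 3 (valence 4) → 1 H
  atom 4: C, bond orders sum to 2 (valence 4) → 2 H
  atom 5: C, bond orders sum to 3 (valence 4) → 1 H
  atom 6: C, bond orders sum to 2 (valence 4) → 2 H
  atom 7: S, bond orders sum to 1 (valence 2) → 1 H
  atom 8: C, bond orders sum to 4 (valence 4) → 0 H
  atom 9: O, bond orders sum to 2 (valence 2) → 0 H
  atom 10: O, bond orders sum to 2 (valence 2) → 0 H
  atom 11: C, bond orders sum to 1 (valence 4) → 3 H
  atom 12: C, bond orders sum to 2 (valence 4) → 2 H
  atom 13: C, bond orders sum to 3 (valence 4) → 1 H
  atom 14: F (halogen, monovalent) → 0 H
  atom 15: C, bond orders sum to 2 (valence 4) → 2 H
  atom 16: C, bond orders sum to 2 (valence 4) → 2 H
  atom 17: C, bond orders sum to 3 (valence 4) → 1 H
  atom 18: C, bond orders sum to 1 (valence 4) → 3 H
  atom 19: C, bond orders sum to 2 (valence 4) → 2 H
  atom 20: N, bond orders sum to 1 (valence 3) → 2 H
Totals → C:14, H:25, F:1, N:2, O:2, S:1.
In Hill order: C14H25FN2O2S.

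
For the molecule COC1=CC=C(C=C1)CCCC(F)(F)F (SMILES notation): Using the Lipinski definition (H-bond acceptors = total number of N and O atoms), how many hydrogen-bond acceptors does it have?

N atoms: 0; O atoms: 1.
Lipinski HBA = 0 + 1 = 1.

1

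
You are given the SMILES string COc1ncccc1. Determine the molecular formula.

Walk through each heavy atom and fill implicit hydrogens from standard valence (C 4, N 3, O 2, S 2, halogen 1); for lowercase aromatic atoms, an aromatic c carries 1 H when it has two neighbours and 0 H with three, and aromatic n carries 0 H:
  atom 1: C, bond orders sum to 1 (valence 4) → 3 H
  atom 2: O, bond orders sum to 2 (valence 2) → 0 H
  atom 3: aromatic c, 3 neighbours → 0 H
  atom 4: aromatic n, 2 neighbours → 0 H
  atom 5: aromatic c, 2 neighbours → 1 H
  atom 6: aromatic c, 2 neighbours → 1 H
  atom 7: aromatic c, 2 neighbours → 1 H
  atom 8: aromatic c, 2 neighbours → 1 H
Totals → C:6, H:7, N:1, O:1.
In Hill order: C6H7NO.

C6H7NO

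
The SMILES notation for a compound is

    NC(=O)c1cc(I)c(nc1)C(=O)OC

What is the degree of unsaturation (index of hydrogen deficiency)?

Molecular formula: C8H7IN2O3.
DoU = (2C + 2 + N − H − X) / 2, where X is the halogen count and O/S are ignored.
    = (2·8 + 2 + 2 − 7 − 1) / 2 = 12 / 2 = 6.

6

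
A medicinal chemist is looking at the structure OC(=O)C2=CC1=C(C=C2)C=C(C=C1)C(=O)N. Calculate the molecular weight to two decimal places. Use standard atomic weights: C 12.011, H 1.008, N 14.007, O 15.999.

215.21 g/mol

First, the molecular formula is C12H9NO3 (counting implicit H from valence).
  C: 12 × 12.011 = 144.132
  H: 9 × 1.008 = 9.072
  N: 1 × 14.007 = 14.007
  O: 3 × 15.999 = 47.997
Sum: 12×12.011 + 9×1.008 + 1×14.007 + 3×15.999 = 215.208 → 215.21 g/mol.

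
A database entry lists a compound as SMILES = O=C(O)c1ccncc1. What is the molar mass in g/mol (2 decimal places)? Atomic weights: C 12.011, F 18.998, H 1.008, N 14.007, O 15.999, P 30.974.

123.11 g/mol

First, the molecular formula is C6H5NO2 (counting implicit H from valence).
  C: 6 × 12.011 = 72.066
  H: 5 × 1.008 = 5.040
  N: 1 × 14.007 = 14.007
  O: 2 × 15.999 = 31.998
Sum: 6×12.011 + 5×1.008 + 1×14.007 + 2×15.999 = 123.111 → 123.11 g/mol.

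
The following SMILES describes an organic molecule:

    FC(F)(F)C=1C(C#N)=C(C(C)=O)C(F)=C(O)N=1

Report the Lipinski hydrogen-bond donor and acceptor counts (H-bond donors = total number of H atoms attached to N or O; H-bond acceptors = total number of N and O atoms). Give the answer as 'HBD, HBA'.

1, 4

Donors: find every N or O and count the H atoms it carries.
  atom 8 (N): bond orders sum to 3 → 0 H
  atom 12 (O): bond orders sum to 2 → 0 H
  atom 16 (O): bond orders sum to 1 → 1 H
  atom 17 (N): bond orders sum to 3 → 0 H
Lipinski HBD = 1.
Acceptors: N atoms = 2, O atoms = 2 → HBA = 4.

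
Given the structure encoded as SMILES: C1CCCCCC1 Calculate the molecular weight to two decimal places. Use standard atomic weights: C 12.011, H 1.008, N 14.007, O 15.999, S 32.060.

First, the molecular formula is C7H14 (counting implicit H from valence).
  C: 7 × 12.011 = 84.077
  H: 14 × 1.008 = 14.112
Sum: 7×12.011 + 14×1.008 = 98.189 → 98.19 g/mol.

98.19 g/mol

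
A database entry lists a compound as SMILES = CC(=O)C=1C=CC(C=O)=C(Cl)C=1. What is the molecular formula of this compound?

Walk through each heavy atom and fill implicit hydrogens from standard valence (C 4, N 3, O 2, S 2, halogen 1):
  atom 1: C, bond orders sum to 1 (valence 4) → 3 H
  atom 2: C, bond orders sum to 4 (valence 4) → 0 H
  atom 3: O, bond orders sum to 2 (valence 2) → 0 H
  atom 4: C, bond orders sum to 4 (valence 4) → 0 H
  atom 5: C, bond orders sum to 3 (valence 4) → 1 H
  atom 6: C, bond orders sum to 3 (valence 4) → 1 H
  atom 7: C, bond orders sum to 4 (valence 4) → 0 H
  atom 8: C, bond orders sum to 3 (valence 4) → 1 H
  atom 9: O, bond orders sum to 2 (valence 2) → 0 H
  atom 10: C, bond orders sum to 4 (valence 4) → 0 H
  atom 11: Cl (halogen, monovalent) → 0 H
  atom 12: C, bond orders sum to 3 (valence 4) → 1 H
Totals → C:9, H:7, Cl:1, O:2.
In Hill order: C9H7ClO2.

C9H7ClO2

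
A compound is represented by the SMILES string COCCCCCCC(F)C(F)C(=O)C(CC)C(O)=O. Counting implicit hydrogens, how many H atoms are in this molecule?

24

Walk through each heavy atom and fill implicit hydrogens from standard valence (C 4, N 3, O 2, S 2, halogen 1):
  atom 1: C, bond orders sum to 1 (valence 4) → 3 H
  atom 2: O, bond orders sum to 2 (valence 2) → 0 H
  atom 3: C, bond orders sum to 2 (valence 4) → 2 H
  atom 4: C, bond orders sum to 2 (valence 4) → 2 H
  atom 5: C, bond orders sum to 2 (valence 4) → 2 H
  atom 6: C, bond orders sum to 2 (valence 4) → 2 H
  atom 7: C, bond orders sum to 2 (valence 4) → 2 H
  atom 8: C, bond orders sum to 2 (valence 4) → 2 H
  atom 9: C, bond orders sum to 3 (valence 4) → 1 H
  atom 10: F (halogen, monovalent) → 0 H
  atom 11: C, bond orders sum to 3 (valence 4) → 1 H
  atom 12: F (halogen, monovalent) → 0 H
  atom 13: C, bond orders sum to 4 (valence 4) → 0 H
  atom 14: O, bond orders sum to 2 (valence 2) → 0 H
  atom 15: C, bond orders sum to 3 (valence 4) → 1 H
  atom 16: C, bond orders sum to 2 (valence 4) → 2 H
  atom 17: C, bond orders sum to 1 (valence 4) → 3 H
  atom 18: C, bond orders sum to 4 (valence 4) → 0 H
  atom 19: O, bond orders sum to 1 (valence 2) → 1 H
  atom 20: O, bond orders sum to 2 (valence 2) → 0 H
Total hydrogens: 24.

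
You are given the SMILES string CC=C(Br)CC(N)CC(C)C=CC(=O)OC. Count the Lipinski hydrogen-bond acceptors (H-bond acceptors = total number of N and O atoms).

3

N atoms: 1; O atoms: 2.
Lipinski HBA = 1 + 2 = 3.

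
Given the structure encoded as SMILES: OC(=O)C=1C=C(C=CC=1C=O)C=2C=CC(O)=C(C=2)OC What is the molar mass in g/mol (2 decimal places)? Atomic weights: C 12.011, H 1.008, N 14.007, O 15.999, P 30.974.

First, the molecular formula is C15H12O5 (counting implicit H from valence).
  C: 15 × 12.011 = 180.165
  H: 12 × 1.008 = 12.096
  O: 5 × 15.999 = 79.995
Sum: 15×12.011 + 12×1.008 + 5×15.999 = 272.256 → 272.26 g/mol.

272.26 g/mol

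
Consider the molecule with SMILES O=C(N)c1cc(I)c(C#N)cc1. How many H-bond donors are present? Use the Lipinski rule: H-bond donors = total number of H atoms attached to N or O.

Donors: find every N or O and count the H atoms it carries.
  atom 1 (O): bond orders sum to 2 → 0 H
  atom 3 (N): bond orders sum to 1 → 2 H
  atom 10 (N): bond orders sum to 3 → 0 H
Lipinski HBD = 2.

2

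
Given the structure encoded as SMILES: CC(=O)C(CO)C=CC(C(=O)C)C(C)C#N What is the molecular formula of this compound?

C12H17NO3

Walk through each heavy atom and fill implicit hydrogens from standard valence (C 4, N 3, O 2, S 2, halogen 1):
  atom 1: C, bond orders sum to 1 (valence 4) → 3 H
  atom 2: C, bond orders sum to 4 (valence 4) → 0 H
  atom 3: O, bond orders sum to 2 (valence 2) → 0 H
  atom 4: C, bond orders sum to 3 (valence 4) → 1 H
  atom 5: C, bond orders sum to 2 (valence 4) → 2 H
  atom 6: O, bond orders sum to 1 (valence 2) → 1 H
  atom 7: C, bond orders sum to 3 (valence 4) → 1 H
  atom 8: C, bond orders sum to 3 (valence 4) → 1 H
  atom 9: C, bond orders sum to 3 (valence 4) → 1 H
  atom 10: C, bond orders sum to 4 (valence 4) → 0 H
  atom 11: O, bond orders sum to 2 (valence 2) → 0 H
  atom 12: C, bond orders sum to 1 (valence 4) → 3 H
  atom 13: C, bond orders sum to 3 (valence 4) → 1 H
  atom 14: C, bond orders sum to 1 (valence 4) → 3 H
  atom 15: C, bond orders sum to 4 (valence 4) → 0 H
  atom 16: N, bond orders sum to 3 (valence 3) → 0 H
Totals → C:12, H:17, N:1, O:3.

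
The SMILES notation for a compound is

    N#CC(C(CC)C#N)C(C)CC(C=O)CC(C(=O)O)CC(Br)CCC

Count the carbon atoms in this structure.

19

Count every carbon token in the SMILES (each C, including those in ring-closure positions and inside branches).
Carbon count: 19.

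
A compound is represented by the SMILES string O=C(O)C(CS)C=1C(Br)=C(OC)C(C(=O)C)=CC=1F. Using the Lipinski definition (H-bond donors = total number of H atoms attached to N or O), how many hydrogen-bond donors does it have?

1

Donors: find every N or O and count the H atoms it carries.
  atom 1 (O): bond orders sum to 2 → 0 H
  atom 3 (O): bond orders sum to 1 → 1 H
  atom 11 (O): bond orders sum to 2 → 0 H
  atom 15 (O): bond orders sum to 2 → 0 H
Lipinski HBD = 1.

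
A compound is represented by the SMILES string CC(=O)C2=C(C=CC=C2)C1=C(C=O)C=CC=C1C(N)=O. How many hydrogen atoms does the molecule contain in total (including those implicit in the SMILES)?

Walk through each heavy atom and fill implicit hydrogens from standard valence (C 4, N 3, O 2, S 2, halogen 1):
  atom 1: C, bond orders sum to 1 (valence 4) → 3 H
  atom 2: C, bond orders sum to 4 (valence 4) → 0 H
  atom 3: O, bond orders sum to 2 (valence 2) → 0 H
  atom 4: C, bond orders sum to 4 (valence 4) → 0 H
  atom 5: C, bond orders sum to 4 (valence 4) → 0 H
  atom 6: C, bond orders sum to 3 (valence 4) → 1 H
  atom 7: C, bond orders sum to 3 (valence 4) → 1 H
  atom 8: C, bond orders sum to 3 (valence 4) → 1 H
  atom 9: C, bond orders sum to 3 (valence 4) → 1 H
  atom 10: C, bond orders sum to 4 (valence 4) → 0 H
  atom 11: C, bond orders sum to 4 (valence 4) → 0 H
  atom 12: C, bond orders sum to 3 (valence 4) → 1 H
  atom 13: O, bond orders sum to 2 (valence 2) → 0 H
  atom 14: C, bond orders sum to 3 (valence 4) → 1 H
  atom 15: C, bond orders sum to 3 (valence 4) → 1 H
  atom 16: C, bond orders sum to 3 (valence 4) → 1 H
  atom 17: C, bond orders sum to 4 (valence 4) → 0 H
  atom 18: C, bond orders sum to 4 (valence 4) → 0 H
  atom 19: N, bond orders sum to 1 (valence 3) → 2 H
  atom 20: O, bond orders sum to 2 (valence 2) → 0 H
Total hydrogens: 13.

13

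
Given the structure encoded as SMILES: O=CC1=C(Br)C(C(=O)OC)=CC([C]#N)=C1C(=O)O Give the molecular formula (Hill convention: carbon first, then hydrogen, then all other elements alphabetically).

Walk through each heavy atom and fill implicit hydrogens from standard valence (C 4, N 3, O 2, S 2, halogen 1):
  atom 1: O, bond orders sum to 2 (valence 2) → 0 H
  atom 2: C, bond orders sum to 3 (valence 4) → 1 H
  atom 3: C, bond orders sum to 4 (valence 4) → 0 H
  atom 4: C, bond orders sum to 4 (valence 4) → 0 H
  atom 5: Br (halogen, monovalent) → 0 H
  atom 6: C, bond orders sum to 4 (valence 4) → 0 H
  atom 7: C, bond orders sum to 4 (valence 4) → 0 H
  atom 8: O, bond orders sum to 2 (valence 2) → 0 H
  atom 9: O, bond orders sum to 2 (valence 2) → 0 H
  atom 10: C, bond orders sum to 1 (valence 4) → 3 H
  atom 11: C, bond orders sum to 3 (valence 4) → 1 H
  atom 12: C, bond orders sum to 4 (valence 4) → 0 H
  atom 13: C with explicit H count 0
  atom 14: N, bond orders sum to 3 (valence 3) → 0 H
  atom 15: C, bond orders sum to 4 (valence 4) → 0 H
  atom 16: C, bond orders sum to 4 (valence 4) → 0 H
  atom 17: O, bond orders sum to 2 (valence 2) → 0 H
  atom 18: O, bond orders sum to 1 (valence 2) → 1 H
Totals → C:11, H:6, Br:1, N:1, O:5.

C11H6BrNO5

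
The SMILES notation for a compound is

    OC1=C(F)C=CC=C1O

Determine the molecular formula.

C6H5FO2

Walk through each heavy atom and fill implicit hydrogens from standard valence (C 4, N 3, O 2, S 2, halogen 1):
  atom 1: O, bond orders sum to 1 (valence 2) → 1 H
  atom 2: C, bond orders sum to 4 (valence 4) → 0 H
  atom 3: C, bond orders sum to 4 (valence 4) → 0 H
  atom 4: F (halogen, monovalent) → 0 H
  atom 5: C, bond orders sum to 3 (valence 4) → 1 H
  atom 6: C, bond orders sum to 3 (valence 4) → 1 H
  atom 7: C, bond orders sum to 3 (valence 4) → 1 H
  atom 8: C, bond orders sum to 4 (valence 4) → 0 H
  atom 9: O, bond orders sum to 1 (valence 2) → 1 H
Totals → C:6, H:5, F:1, O:2.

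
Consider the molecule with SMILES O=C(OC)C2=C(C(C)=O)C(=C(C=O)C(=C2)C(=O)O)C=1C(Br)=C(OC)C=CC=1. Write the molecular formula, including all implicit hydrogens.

C19H15BrO7

Walk through each heavy atom and fill implicit hydrogens from standard valence (C 4, N 3, O 2, S 2, halogen 1):
  atom 1: O, bond orders sum to 2 (valence 2) → 0 H
  atom 2: C, bond orders sum to 4 (valence 4) → 0 H
  atom 3: O, bond orders sum to 2 (valence 2) → 0 H
  atom 4: C, bond orders sum to 1 (valence 4) → 3 H
  atom 5: C, bond orders sum to 4 (valence 4) → 0 H
  atom 6: C, bond orders sum to 4 (valence 4) → 0 H
  atom 7: C, bond orders sum to 4 (valence 4) → 0 H
  atom 8: C, bond orders sum to 1 (valence 4) → 3 H
  atom 9: O, bond orders sum to 2 (valence 2) → 0 H
  atom 10: C, bond orders sum to 4 (valence 4) → 0 H
  atom 11: C, bond orders sum to 4 (valence 4) → 0 H
  atom 12: C, bond orders sum to 3 (valence 4) → 1 H
  atom 13: O, bond orders sum to 2 (valence 2) → 0 H
  atom 14: C, bond orders sum to 4 (valence 4) → 0 H
  atom 15: C, bond orders sum to 3 (valence 4) → 1 H
  atom 16: C, bond orders sum to 4 (valence 4) → 0 H
  atom 17: O, bond orders sum to 2 (valence 2) → 0 H
  atom 18: O, bond orders sum to 1 (valence 2) → 1 H
  atom 19: C, bond orders sum to 4 (valence 4) → 0 H
  atom 20: C, bond orders sum to 4 (valence 4) → 0 H
  atom 21: Br (halogen, monovalent) → 0 H
  atom 22: C, bond orders sum to 4 (valence 4) → 0 H
  atom 23: O, bond orders sum to 2 (valence 2) → 0 H
  atom 24: C, bond orders sum to 1 (valence 4) → 3 H
  atom 25: C, bond orders sum to 3 (valence 4) → 1 H
  atom 26: C, bond orders sum to 3 (valence 4) → 1 H
  atom 27: C, bond orders sum to 3 (valence 4) → 1 H
Totals → C:19, H:15, Br:1, O:7.
In Hill order: C19H15BrO7.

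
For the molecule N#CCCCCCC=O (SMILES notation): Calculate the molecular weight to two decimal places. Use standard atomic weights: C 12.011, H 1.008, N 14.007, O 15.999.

125.17 g/mol

First, the molecular formula is C7H11NO (counting implicit H from valence).
  C: 7 × 12.011 = 84.077
  H: 11 × 1.008 = 11.088
  N: 1 × 14.007 = 14.007
  O: 1 × 15.999 = 15.999
Sum: 7×12.011 + 11×1.008 + 1×14.007 + 1×15.999 = 125.171 → 125.17 g/mol.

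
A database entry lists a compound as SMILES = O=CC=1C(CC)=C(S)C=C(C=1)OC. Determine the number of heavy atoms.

13

Every atom symbol written in the SMILES (organic subset) is one heavy atom; implicit H are not written.
Heavy atoms by element → C:10, O:2, S:1.
Total: 13.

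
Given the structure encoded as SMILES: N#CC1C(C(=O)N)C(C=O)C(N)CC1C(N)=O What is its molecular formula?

C10H14N4O3

Walk through each heavy atom and fill implicit hydrogens from standard valence (C 4, N 3, O 2, S 2, halogen 1):
  atom 1: N, bond orders sum to 3 (valence 3) → 0 H
  atom 2: C, bond orders sum to 4 (valence 4) → 0 H
  atom 3: C, bond orders sum to 3 (valence 4) → 1 H
  atom 4: C, bond orders sum to 3 (valence 4) → 1 H
  atom 5: C, bond orders sum to 4 (valence 4) → 0 H
  atom 6: O, bond orders sum to 2 (valence 2) → 0 H
  atom 7: N, bond orders sum to 1 (valence 3) → 2 H
  atom 8: C, bond orders sum to 3 (valence 4) → 1 H
  atom 9: C, bond orders sum to 3 (valence 4) → 1 H
  atom 10: O, bond orders sum to 2 (valence 2) → 0 H
  atom 11: C, bond orders sum to 3 (valence 4) → 1 H
  atom 12: N, bond orders sum to 1 (valence 3) → 2 H
  atom 13: C, bond orders sum to 2 (valence 4) → 2 H
  atom 14: C, bond orders sum to 3 (valence 4) → 1 H
  atom 15: C, bond orders sum to 4 (valence 4) → 0 H
  atom 16: N, bond orders sum to 1 (valence 3) → 2 H
  atom 17: O, bond orders sum to 2 (valence 2) → 0 H
Totals → C:10, H:14, N:4, O:3.
In Hill order: C10H14N4O3.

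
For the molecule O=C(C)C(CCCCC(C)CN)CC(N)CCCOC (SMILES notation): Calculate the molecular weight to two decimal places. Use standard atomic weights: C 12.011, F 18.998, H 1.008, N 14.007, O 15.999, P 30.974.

First, the molecular formula is C16H34N2O2 (counting implicit H from valence).
  C: 16 × 12.011 = 192.176
  H: 34 × 1.008 = 34.272
  N: 2 × 14.007 = 28.014
  O: 2 × 15.999 = 31.998
Sum: 16×12.011 + 34×1.008 + 2×14.007 + 2×15.999 = 286.460 → 286.46 g/mol.

286.46 g/mol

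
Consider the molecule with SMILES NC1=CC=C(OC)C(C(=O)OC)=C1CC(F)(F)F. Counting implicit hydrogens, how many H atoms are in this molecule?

12

Walk through each heavy atom and fill implicit hydrogens from standard valence (C 4, N 3, O 2, S 2, halogen 1):
  atom 1: N, bond orders sum to 1 (valence 3) → 2 H
  atom 2: C, bond orders sum to 4 (valence 4) → 0 H
  atom 3: C, bond orders sum to 3 (valence 4) → 1 H
  atom 4: C, bond orders sum to 3 (valence 4) → 1 H
  atom 5: C, bond orders sum to 4 (valence 4) → 0 H
  atom 6: O, bond orders sum to 2 (valence 2) → 0 H
  atom 7: C, bond orders sum to 1 (valence 4) → 3 H
  atom 8: C, bond orders sum to 4 (valence 4) → 0 H
  atom 9: C, bond orders sum to 4 (valence 4) → 0 H
  atom 10: O, bond orders sum to 2 (valence 2) → 0 H
  atom 11: O, bond orders sum to 2 (valence 2) → 0 H
  atom 12: C, bond orders sum to 1 (valence 4) → 3 H
  atom 13: C, bond orders sum to 4 (valence 4) → 0 H
  atom 14: C, bond orders sum to 2 (valence 4) → 2 H
  atom 15: C, bond orders sum to 4 (valence 4) → 0 H
  atom 16: F (halogen, monovalent) → 0 H
  atom 17: F (halogen, monovalent) → 0 H
  atom 18: F (halogen, monovalent) → 0 H
Total hydrogens: 12.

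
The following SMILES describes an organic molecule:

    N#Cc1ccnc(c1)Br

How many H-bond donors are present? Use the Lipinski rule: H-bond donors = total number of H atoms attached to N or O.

Donors: find every N or O and count the H atoms it carries.
  atom 1 (N): bond orders sum to 3 → 0 H
  atom 6 (N): bond orders sum to 3 → 0 H
Lipinski HBD = 0.

0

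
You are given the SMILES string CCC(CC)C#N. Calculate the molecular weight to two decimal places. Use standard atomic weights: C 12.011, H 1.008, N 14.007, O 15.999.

First, the molecular formula is C6H11N (counting implicit H from valence).
  C: 6 × 12.011 = 72.066
  H: 11 × 1.008 = 11.088
  N: 1 × 14.007 = 14.007
Sum: 6×12.011 + 11×1.008 + 1×14.007 = 97.161 → 97.16 g/mol.

97.16 g/mol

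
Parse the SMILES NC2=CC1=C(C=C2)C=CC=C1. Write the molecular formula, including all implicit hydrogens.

C10H9N

Walk through each heavy atom and fill implicit hydrogens from standard valence (C 4, N 3, O 2, S 2, halogen 1):
  atom 1: N, bond orders sum to 1 (valence 3) → 2 H
  atom 2: C, bond orders sum to 4 (valence 4) → 0 H
  atom 3: C, bond orders sum to 3 (valence 4) → 1 H
  atom 4: C, bond orders sum to 4 (valence 4) → 0 H
  atom 5: C, bond orders sum to 4 (valence 4) → 0 H
  atom 6: C, bond orders sum to 3 (valence 4) → 1 H
  atom 7: C, bond orders sum to 3 (valence 4) → 1 H
  atom 8: C, bond orders sum to 3 (valence 4) → 1 H
  atom 9: C, bond orders sum to 3 (valence 4) → 1 H
  atom 10: C, bond orders sum to 3 (valence 4) → 1 H
  atom 11: C, bond orders sum to 3 (valence 4) → 1 H
Totals → C:10, H:9, N:1.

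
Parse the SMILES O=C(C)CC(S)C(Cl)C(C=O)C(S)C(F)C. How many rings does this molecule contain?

0

In SMILES, each pair of matching ring-closure digits denotes one ring-closing bond; the number of such bonds equals the number of independent rings.
Ring-closure bonds here: 0.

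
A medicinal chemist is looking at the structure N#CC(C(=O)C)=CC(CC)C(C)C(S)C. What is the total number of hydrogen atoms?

Walk through each heavy atom and fill implicit hydrogens from standard valence (C 4, N 3, O 2, S 2, halogen 1):
  atom 1: N, bond orders sum to 3 (valence 3) → 0 H
  atom 2: C, bond orders sum to 4 (valence 4) → 0 H
  atom 3: C, bond orders sum to 4 (valence 4) → 0 H
  atom 4: C, bond orders sum to 4 (valence 4) → 0 H
  atom 5: O, bond orders sum to 2 (valence 2) → 0 H
  atom 6: C, bond orders sum to 1 (valence 4) → 3 H
  atom 7: C, bond orders sum to 3 (valence 4) → 1 H
  atom 8: C, bond orders sum to 3 (valence 4) → 1 H
  atom 9: C, bond orders sum to 2 (valence 4) → 2 H
  atom 10: C, bond orders sum to 1 (valence 4) → 3 H
  atom 11: C, bond orders sum to 3 (valence 4) → 1 H
  atom 12: C, bond orders sum to 1 (valence 4) → 3 H
  atom 13: C, bond orders sum to 3 (valence 4) → 1 H
  atom 14: S, bond orders sum to 1 (valence 2) → 1 H
  atom 15: C, bond orders sum to 1 (valence 4) → 3 H
Total hydrogens: 19.

19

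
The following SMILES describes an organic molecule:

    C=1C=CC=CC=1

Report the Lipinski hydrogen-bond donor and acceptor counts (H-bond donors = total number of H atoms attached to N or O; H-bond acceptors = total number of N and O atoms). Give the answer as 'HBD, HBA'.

Donors: find every N or O and count the H atoms it carries.
  (no N or O atoms present)
Lipinski HBD = 0.
Acceptors: N atoms = 0, O atoms = 0 → HBA = 0.

0, 0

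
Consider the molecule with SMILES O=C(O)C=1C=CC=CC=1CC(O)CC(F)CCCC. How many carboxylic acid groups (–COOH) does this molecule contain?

The carboxylic acid motif appears at heavy-atom position 2 in the SMILES.
Other groups present: 1 hydroxyl.
Carboxylic acid count: 1.

1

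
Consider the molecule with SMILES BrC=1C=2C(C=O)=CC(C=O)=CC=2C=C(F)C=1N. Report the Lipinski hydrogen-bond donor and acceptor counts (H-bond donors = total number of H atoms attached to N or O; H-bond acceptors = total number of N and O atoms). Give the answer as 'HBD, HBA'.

Donors: find every N or O and count the H atoms it carries.
  atom 6 (O): bond orders sum to 2 → 0 H
  atom 10 (O): bond orders sum to 2 → 0 H
  atom 17 (N): bond orders sum to 1 → 2 H
Lipinski HBD = 2.
Acceptors: N atoms = 1, O atoms = 2 → HBA = 3.

2, 3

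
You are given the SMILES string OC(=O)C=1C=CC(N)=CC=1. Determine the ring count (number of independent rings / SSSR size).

1

In SMILES, each pair of matching ring-closure digits denotes one ring-closing bond; the number of such bonds equals the number of independent rings.
Ring-closure bonds here: 1.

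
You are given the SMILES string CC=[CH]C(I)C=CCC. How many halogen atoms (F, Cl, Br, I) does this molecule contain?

1

Halogen atoms appear at heavy-atom position 5 (1×I).
Other groups present: 2 alkene.
Halogen count: 1.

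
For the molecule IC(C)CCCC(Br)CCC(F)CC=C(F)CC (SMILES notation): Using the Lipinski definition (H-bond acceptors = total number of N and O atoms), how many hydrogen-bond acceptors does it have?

0

N atoms: 0; O atoms: 0.
Lipinski HBA = 0 + 0 = 0.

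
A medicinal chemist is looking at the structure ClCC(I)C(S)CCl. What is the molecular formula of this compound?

Walk through each heavy atom and fill implicit hydrogens from standard valence (C 4, N 3, O 2, S 2, halogen 1):
  atom 1: Cl (halogen, monovalent) → 0 H
  atom 2: C, bond orders sum to 2 (valence 4) → 2 H
  atom 3: C, bond orders sum to 3 (valence 4) → 1 H
  atom 4: I (halogen, monovalent) → 0 H
  atom 5: C, bond orders sum to 3 (valence 4) → 1 H
  atom 6: S, bond orders sum to 1 (valence 2) → 1 H
  atom 7: C, bond orders sum to 2 (valence 4) → 2 H
  atom 8: Cl (halogen, monovalent) → 0 H
Totals → C:4, H:7, Cl:2, I:1, S:1.

C4H7Cl2IS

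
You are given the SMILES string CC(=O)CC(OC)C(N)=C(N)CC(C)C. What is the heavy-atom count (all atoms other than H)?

Every atom symbol written in the SMILES (organic subset) is one heavy atom; implicit H are not written.
Heavy atoms by element → C:11, N:2, O:2.
Total: 15.

15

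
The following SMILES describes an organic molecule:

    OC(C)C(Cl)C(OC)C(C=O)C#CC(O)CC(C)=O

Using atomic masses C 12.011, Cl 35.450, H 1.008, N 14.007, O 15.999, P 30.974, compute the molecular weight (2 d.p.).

First, the molecular formula is C13H19ClO5 (counting implicit H from valence).
  C: 13 × 12.011 = 156.143
  Cl: 1 × 35.450 = 35.450
  H: 19 × 1.008 = 19.152
  O: 5 × 15.999 = 79.995
Sum: 13×12.011 + 1×35.450 + 19×1.008 + 5×15.999 = 290.740 → 290.74 g/mol.

290.74 g/mol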